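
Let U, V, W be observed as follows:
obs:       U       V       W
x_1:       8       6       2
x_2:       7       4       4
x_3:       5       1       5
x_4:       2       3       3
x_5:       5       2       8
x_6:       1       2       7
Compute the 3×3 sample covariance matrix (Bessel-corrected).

Step 1 — column means:
  mean(U) = (8 + 7 + 5 + 2 + 5 + 1) / 6 = 28/6 = 4.6667
  mean(V) = (6 + 4 + 1 + 3 + 2 + 2) / 6 = 18/6 = 3
  mean(W) = (2 + 4 + 5 + 3 + 8 + 7) / 6 = 29/6 = 4.8333

Step 2 — sample covariance S[i,j] = (1/(n-1)) · Σ_k (x_{k,i} - mean_i) · (x_{k,j} - mean_j), with n-1 = 5.
  S[U,U] = ((3.3333)·(3.3333) + (2.3333)·(2.3333) + (0.3333)·(0.3333) + (-2.6667)·(-2.6667) + (0.3333)·(0.3333) + (-3.6667)·(-3.6667)) / 5 = 37.3333/5 = 7.4667
  S[U,V] = ((3.3333)·(3) + (2.3333)·(1) + (0.3333)·(-2) + (-2.6667)·(0) + (0.3333)·(-1) + (-3.6667)·(-1)) / 5 = 15/5 = 3
  S[U,W] = ((3.3333)·(-2.8333) + (2.3333)·(-0.8333) + (0.3333)·(0.1667) + (-2.6667)·(-1.8333) + (0.3333)·(3.1667) + (-3.6667)·(2.1667)) / 5 = -13.3333/5 = -2.6667
  S[V,V] = ((3)·(3) + (1)·(1) + (-2)·(-2) + (0)·(0) + (-1)·(-1) + (-1)·(-1)) / 5 = 16/5 = 3.2
  S[V,W] = ((3)·(-2.8333) + (1)·(-0.8333) + (-2)·(0.1667) + (0)·(-1.8333) + (-1)·(3.1667) + (-1)·(2.1667)) / 5 = -15/5 = -3
  S[W,W] = ((-2.8333)·(-2.8333) + (-0.8333)·(-0.8333) + (0.1667)·(0.1667) + (-1.8333)·(-1.8333) + (3.1667)·(3.1667) + (2.1667)·(2.1667)) / 5 = 26.8333/5 = 5.3667

S is symmetric (S[j,i] = S[i,j]). Assembling:

S = [[7.4667, 3, -2.6667],
 [3, 3.2, -3],
 [-2.6667, -3, 5.3667]]


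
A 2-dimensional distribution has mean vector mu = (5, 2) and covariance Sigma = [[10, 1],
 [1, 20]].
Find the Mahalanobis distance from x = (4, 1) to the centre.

Step 1 — centre the observation: (x - mu) = (-1, -1).

Step 2 — invert Sigma. det(Sigma) = 10·20 - (1)² = 199.
  Sigma^{-1} = (1/det) · [[d, -b], [-b, a]] = [[0.1005, -0.005],
 [-0.005, 0.0503]].

Step 3 — form the quadratic (x - mu)^T · Sigma^{-1} · (x - mu):
  Sigma^{-1} · (x - mu) = (-0.0955, -0.0452).
  (x - mu)^T · [Sigma^{-1} · (x - mu)] = (-1)·(-0.0955) + (-1)·(-0.0452) = 0.1407.

Step 4 — take square root: d = √(0.1407) ≈ 0.3751.

d(x, mu) = √(0.1407) ≈ 0.3751


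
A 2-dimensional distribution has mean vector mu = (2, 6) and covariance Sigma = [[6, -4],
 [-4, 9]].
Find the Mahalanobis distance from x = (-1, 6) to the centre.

Step 1 — centre the observation: (x - mu) = (-3, 0).

Step 2 — invert Sigma. det(Sigma) = 6·9 - (-4)² = 38.
  Sigma^{-1} = (1/det) · [[d, -b], [-b, a]] = [[0.2368, 0.1053],
 [0.1053, 0.1579]].

Step 3 — form the quadratic (x - mu)^T · Sigma^{-1} · (x - mu):
  Sigma^{-1} · (x - mu) = (-0.7105, -0.3158).
  (x - mu)^T · [Sigma^{-1} · (x - mu)] = (-3)·(-0.7105) + (0)·(-0.3158) = 2.1316.

Step 4 — take square root: d = √(2.1316) ≈ 1.46.

d(x, mu) = √(2.1316) ≈ 1.46


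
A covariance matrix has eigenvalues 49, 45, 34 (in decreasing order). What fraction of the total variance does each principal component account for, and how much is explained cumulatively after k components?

Step 1 — total variance = trace(Sigma) = Σ λ_i = 49 + 45 + 34 = 128.

Step 2 — fraction explained by component i = λ_i / Σ λ:
  PC1: 49/128 = 0.3828
  PC2: 45/128 = 0.3516
  PC3: 34/128 = 0.2656

Step 3 — cumulative fraction after k components = (λ_1 + ... + λ_k) / Σ λ:
  k = 1: 49/128 = 0.3828
  k = 2: (49 + 45)/128 = 94/128 = 0.7344
  k = 3: (49 + 45 + 34)/128 = 128/128 = 1

Summary (fraction, with percent):

explained: PC1 0.3828 (38.28%), PC2 0.3516 (35.16%), PC3 0.2656 (26.56%);  cumulative: 0.3828, 0.7344, 1


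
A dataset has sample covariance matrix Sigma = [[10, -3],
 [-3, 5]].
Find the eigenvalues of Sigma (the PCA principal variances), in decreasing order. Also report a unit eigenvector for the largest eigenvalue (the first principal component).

Step 1 — characteristic polynomial of 2×2 Sigma:
  det(Sigma - λI) = λ² - trace · λ + det = 0.
  trace = 10 + 5 = 15, det = 10·5 - (-3)² = 41.
Step 2 — discriminant:
  Δ = trace² - 4·det = 225 - 164 = 61.
Step 3 — eigenvalues:
  λ = (trace ± √Δ)/2 = (15 ± 7.8102)/2,
  λ_1 = 11.4051,  λ_2 = 3.5949.

Step 4 — unit eigenvector for λ_1: solve (Sigma - λ_1 I)v = 0. First row:
  (10 - 11.4051)·v_x + (-3)·v_y = 0, i.e. (-1.4051)·v_x + (-3)·v_y = 0,
  so v ∝ (b, λ_1 - a) = (-3, 1.4051); multiply by -1 so the first entry is positive: u = (3, -1.4051).
  ||u|| = √((3)² + (-1.4051)²) = √(10.9744) ≈ 3.3128,
  v_1 = u/||u|| ≈ (0.9056, -0.4242) (||v_1|| = 1).

λ_1 = 11.4051,  λ_2 = 3.5949;  v_1 ≈ (0.9056, -0.4242)


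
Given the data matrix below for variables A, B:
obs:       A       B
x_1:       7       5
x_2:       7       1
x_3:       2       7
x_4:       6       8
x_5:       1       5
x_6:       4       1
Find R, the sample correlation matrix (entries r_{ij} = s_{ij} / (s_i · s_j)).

Step 1 — column means:
  mean(A) = (7 + 7 + 2 + 6 + 1 + 4) / 6 = 27/6 = 4.5
  mean(B) = (5 + 1 + 7 + 8 + 5 + 1) / 6 = 27/6 = 4.5

Step 2 — sample variances and covariances s[i,j] = (1/(n-1)) · Σ_k (x_{k,i} - mean_i) · (x_{k,j} - mean_j), with n-1 = 5:
  s[A,A] = ((2.5)·(2.5) + (2.5)·(2.5) + (-2.5)·(-2.5) + (1.5)·(1.5) + (-3.5)·(-3.5) + (-0.5)·(-0.5)) / 5 = 33.5/5 = 6.7
  s[A,B] = ((2.5)·(0.5) + (2.5)·(-3.5) + (-2.5)·(2.5) + (1.5)·(3.5) + (-3.5)·(0.5) + (-0.5)·(-3.5)) / 5 = -8.5/5 = -1.7
  s[B,B] = ((0.5)·(0.5) + (-3.5)·(-3.5) + (2.5)·(2.5) + (3.5)·(3.5) + (0.5)·(0.5) + (-3.5)·(-3.5)) / 5 = 43.5/5 = 8.7
  Sample standard deviations s_i = √(s[i,i]):
  s(A) = √(6.7) = 2.5884
  s(B) = √(8.7) = 2.9496

Step 3 — r_{ij} = s_{ij} / (s_i · s_j):
  r[A,A] = 1 (diagonal).
  r[A,B] = -1.7 / (2.5884 · 2.9496) = -1.7 / 7.6348 = -0.2227
  r[B,B] = 1 (diagonal).

R is symmetric with unit diagonal. Assembling:

R = [[1, -0.2227],
 [-0.2227, 1]]


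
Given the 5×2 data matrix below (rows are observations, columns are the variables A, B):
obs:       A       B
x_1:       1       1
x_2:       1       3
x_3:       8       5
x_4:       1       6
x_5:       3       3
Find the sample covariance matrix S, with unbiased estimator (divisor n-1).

Step 1 — column means:
  mean(A) = (1 + 1 + 8 + 1 + 3) / 5 = 14/5 = 2.8
  mean(B) = (1 + 3 + 5 + 6 + 3) / 5 = 18/5 = 3.6

Step 2 — sample covariance S[i,j] = (1/(n-1)) · Σ_k (x_{k,i} - mean_i) · (x_{k,j} - mean_j), with n-1 = 4.
  S[A,A] = ((-1.8)·(-1.8) + (-1.8)·(-1.8) + (5.2)·(5.2) + (-1.8)·(-1.8) + (0.2)·(0.2)) / 4 = 36.8/4 = 9.2
  S[A,B] = ((-1.8)·(-2.6) + (-1.8)·(-0.6) + (5.2)·(1.4) + (-1.8)·(2.4) + (0.2)·(-0.6)) / 4 = 8.6/4 = 2.15
  S[B,B] = ((-2.6)·(-2.6) + (-0.6)·(-0.6) + (1.4)·(1.4) + (2.4)·(2.4) + (-0.6)·(-0.6)) / 4 = 15.2/4 = 3.8

S is symmetric (S[j,i] = S[i,j]). Assembling:

S = [[9.2, 2.15],
 [2.15, 3.8]]


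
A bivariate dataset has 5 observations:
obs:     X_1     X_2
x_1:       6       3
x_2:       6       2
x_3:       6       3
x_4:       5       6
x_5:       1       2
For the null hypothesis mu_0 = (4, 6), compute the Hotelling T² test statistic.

Step 1 — sample mean vector:
  mean(X_1) = (6 + 6 + 6 + 5 + 1) / 5 = 24/5 = 4.8
  mean(X_2) = (3 + 2 + 3 + 6 + 2) / 5 = 16/5 = 3.2
  x̄ = (4.8, 3.2),  deviation x̄ - mu_0 = (4.8, 3.2) - (4, 6) = (0.8, -2.8).

Step 2 — sample covariance matrix, S[i,j] = (1/(n-1)) · Σ_k (x_{k,i} - mean_i) · (x_{k,j} - mean_j), divisor n-1 = 4:
  S[X_1,X_1] = ((1.2)·(1.2) + (1.2)·(1.2) + (1.2)·(1.2) + (0.2)·(0.2) + (-3.8)·(-3.8)) / 4 = 18.8/4 = 4.7
  S[X_1,X_2] = ((1.2)·(-0.2) + (1.2)·(-1.2) + (1.2)·(-0.2) + (0.2)·(2.8) + (-3.8)·(-1.2)) / 4 = 3.2/4 = 0.8
  S[X_2,X_2] = ((-0.2)·(-0.2) + (-1.2)·(-1.2) + (-0.2)·(-0.2) + (2.8)·(2.8) + (-1.2)·(-1.2)) / 4 = 10.8/4 = 2.7
  S = [[4.7, 0.8],
 [0.8, 2.7]].

Step 3 — invert S. det(S) = 4.7·2.7 - (0.8)² = 12.05.
  S^{-1} = (1/det) · [[d, -b], [-b, a]] = [[0.2241, -0.0664],
 [-0.0664, 0.39]].

Step 4 — quadratic form (x̄ - mu_0)^T · S^{-1} · (x̄ - mu_0):
  S^{-1} · (x̄ - mu_0) = (0.3651, -1.1452),
  (x̄ - mu_0)^T · [...] = (0.8)·(0.3651) + (-2.8)·(-1.1452) = 3.4988.

Step 5 — scale by n: T² = 5 · 3.4988 = 17.4938.

T² ≈ 17.4938


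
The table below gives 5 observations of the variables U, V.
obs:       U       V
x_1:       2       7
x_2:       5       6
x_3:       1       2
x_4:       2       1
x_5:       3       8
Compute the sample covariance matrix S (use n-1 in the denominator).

Step 1 — column means:
  mean(U) = (2 + 5 + 1 + 2 + 3) / 5 = 13/5 = 2.6
  mean(V) = (7 + 6 + 2 + 1 + 8) / 5 = 24/5 = 4.8

Step 2 — sample covariance S[i,j] = (1/(n-1)) · Σ_k (x_{k,i} - mean_i) · (x_{k,j} - mean_j), with n-1 = 4.
  S[U,U] = ((-0.6)·(-0.6) + (2.4)·(2.4) + (-1.6)·(-1.6) + (-0.6)·(-0.6) + (0.4)·(0.4)) / 4 = 9.2/4 = 2.3
  S[U,V] = ((-0.6)·(2.2) + (2.4)·(1.2) + (-1.6)·(-2.8) + (-0.6)·(-3.8) + (0.4)·(3.2)) / 4 = 9.6/4 = 2.4
  S[V,V] = ((2.2)·(2.2) + (1.2)·(1.2) + (-2.8)·(-2.8) + (-3.8)·(-3.8) + (3.2)·(3.2)) / 4 = 38.8/4 = 9.7

S is symmetric (S[j,i] = S[i,j]). Assembling:

S = [[2.3, 2.4],
 [2.4, 9.7]]


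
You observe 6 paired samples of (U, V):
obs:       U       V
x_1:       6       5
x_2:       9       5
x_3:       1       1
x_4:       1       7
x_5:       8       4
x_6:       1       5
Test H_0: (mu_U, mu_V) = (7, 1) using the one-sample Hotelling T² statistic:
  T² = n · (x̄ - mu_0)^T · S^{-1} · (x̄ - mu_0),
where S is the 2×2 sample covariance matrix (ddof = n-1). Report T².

Step 1 — sample mean vector:
  mean(U) = (6 + 9 + 1 + 1 + 8 + 1) / 6 = 26/6 = 4.3333
  mean(V) = (5 + 5 + 1 + 7 + 4 + 5) / 6 = 27/6 = 4.5
  x̄ = (4.3333, 4.5),  deviation x̄ - mu_0 = (4.3333, 4.5) - (7, 1) = (-2.6667, 3.5).

Step 2 — sample covariance matrix, S[i,j] = (1/(n-1)) · Σ_k (x_{k,i} - mean_i) · (x_{k,j} - mean_j), divisor n-1 = 5:
  S[U,U] = ((1.6667)·(1.6667) + (4.6667)·(4.6667) + (-3.3333)·(-3.3333) + (-3.3333)·(-3.3333) + (3.6667)·(3.6667) + (-3.3333)·(-3.3333)) / 5 = 71.3333/5 = 14.2667
  S[U,V] = ((1.6667)·(0.5) + (4.6667)·(0.5) + (-3.3333)·(-3.5) + (-3.3333)·(2.5) + (3.6667)·(-0.5) + (-3.3333)·(0.5)) / 5 = 3/5 = 0.6
  S[V,V] = ((0.5)·(0.5) + (0.5)·(0.5) + (-3.5)·(-3.5) + (2.5)·(2.5) + (-0.5)·(-0.5) + (0.5)·(0.5)) / 5 = 19.5/5 = 3.9
  S = [[14.2667, 0.6],
 [0.6, 3.9]].

Step 3 — invert S. det(S) = 14.2667·3.9 - (0.6)² = 55.28.
  S^{-1} = (1/det) · [[d, -b], [-b, a]] = [[0.0705, -0.0109],
 [-0.0109, 0.2581]].

Step 4 — quadratic form (x̄ - mu_0)^T · S^{-1} · (x̄ - mu_0):
  S^{-1} · (x̄ - mu_0) = (-0.2261, 0.9322),
  (x̄ - mu_0)^T · [...] = (-2.6667)·(-0.2261) + (3.5)·(0.9322) = 3.8658.

Step 5 — scale by n: T² = 6 · 3.8658 = 23.1946.

T² ≈ 23.1946


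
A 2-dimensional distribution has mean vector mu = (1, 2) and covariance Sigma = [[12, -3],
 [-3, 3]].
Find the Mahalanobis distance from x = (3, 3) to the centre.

Step 1 — centre the observation: (x - mu) = (2, 1).

Step 2 — invert Sigma. det(Sigma) = 12·3 - (-3)² = 27.
  Sigma^{-1} = (1/det) · [[d, -b], [-b, a]] = [[0.1111, 0.1111],
 [0.1111, 0.4444]].

Step 3 — form the quadratic (x - mu)^T · Sigma^{-1} · (x - mu):
  Sigma^{-1} · (x - mu) = (0.3333, 0.6667).
  (x - mu)^T · [Sigma^{-1} · (x - mu)] = (2)·(0.3333) + (1)·(0.6667) = 1.3333.

Step 4 — take square root: d = √(1.3333) ≈ 1.1547.

d(x, mu) = √(1.3333) ≈ 1.1547


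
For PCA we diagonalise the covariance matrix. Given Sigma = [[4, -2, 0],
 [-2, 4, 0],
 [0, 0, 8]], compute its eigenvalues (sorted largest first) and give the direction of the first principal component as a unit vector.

Step 1 — characteristic polynomial p(λ) = det(λI - Sigma) = λ³ - tr·λ² + c_1·λ - det, where tr = trace, c_1 = sum of the principal 2×2 minors, det = det(Sigma):
  tr = 4 + 4 + 8 = 16,
  c_1 = (4·4 - (-2)²) + (4·8 - (0)²) + (4·8 - (0)²) = 12 + 32 + 32 = 76,
  det = 4·(4·8 - (0)²) - (-2)·((-2)·8 - (0)·(0)) + (0)·((-2)·(0) - 4·(0)) = 4·(32) - (-2)·(-16) + (0)·(0) = 96.
  So p(λ) = λ³ - 16λ² + 76λ - 96.
Step 2 — look for an integer root (rational root theorem: any rational root is an integer divisor of 96). Testing λ = 2:
  p(2) = 8 - 64 + 152 - 96 = 0  ✓
  Dividing out (λ - 2): p(λ) = (λ - 2)(λ² - 14λ + 48).
Step 3 — remaining eigenvalues from the quadratic λ² - 14λ + 48 = 0:
  Δ = 14² - 4·48 = 196 - 192 = 4,  λ = (14 ± √4)/2 = (14 ± 2)/2 = 8 or 6.
  Sorted: λ_1 = 8,  λ_2 = 6,  λ_3 = 2  (check: sum = 16 = tr ✓).

Step 4 — unit eigenvector for λ_1 = 8: v spans the null space of (Sigma - λ_1 I), whose rows are
  r_1 = (-4, -2, 0),  r_2 = (-2, -4, 0),  r_3 = (0, 0, 0).
  v is orthogonal to every row, so take v ∝ r_1 × r_2 = ((-2)·(0) - (0)·(-4), (0)·(-2) - (-4)·(0), (-4)·(-4) - (-2)·(-2)) = (0, 0, 12).
  Rescale (divide by 12): u = (0, 0, 1).
  ||u|| = √((0)² + (0)² + (1)²) = √(1) = 1,  v_1 = u/||u|| ≈ (0, 0, 1) (||v_1|| = 1).

λ_1 = 8,  λ_2 = 6,  λ_3 = 2;  v_1 ≈ (0, 0, 1)


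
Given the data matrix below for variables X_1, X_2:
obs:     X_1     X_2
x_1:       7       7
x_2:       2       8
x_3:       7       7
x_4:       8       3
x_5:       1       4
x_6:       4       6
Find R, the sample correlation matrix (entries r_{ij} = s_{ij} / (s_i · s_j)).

Step 1 — column means:
  mean(X_1) = (7 + 2 + 7 + 8 + 1 + 4) / 6 = 29/6 = 4.8333
  mean(X_2) = (7 + 8 + 7 + 3 + 4 + 6) / 6 = 35/6 = 5.8333

Step 2 — sample variances and covariances s[i,j] = (1/(n-1)) · Σ_k (x_{k,i} - mean_i) · (x_{k,j} - mean_j), with n-1 = 5:
  s[X_1,X_1] = ((2.1667)·(2.1667) + (-2.8333)·(-2.8333) + (2.1667)·(2.1667) + (3.1667)·(3.1667) + (-3.8333)·(-3.8333) + (-0.8333)·(-0.8333)) / 5 = 42.8333/5 = 8.5667
  s[X_1,X_2] = ((2.1667)·(1.1667) + (-2.8333)·(2.1667) + (2.1667)·(1.1667) + (3.1667)·(-2.8333) + (-3.8333)·(-1.8333) + (-0.8333)·(0.1667)) / 5 = -3.1667/5 = -0.6333
  s[X_2,X_2] = ((1.1667)·(1.1667) + (2.1667)·(2.1667) + (1.1667)·(1.1667) + (-2.8333)·(-2.8333) + (-1.8333)·(-1.8333) + (0.1667)·(0.1667)) / 5 = 18.8333/5 = 3.7667
  Sample standard deviations s_i = √(s[i,i]):
  s(X_1) = √(8.5667) = 2.9269
  s(X_2) = √(3.7667) = 1.9408

Step 3 — r_{ij} = s_{ij} / (s_i · s_j):
  r[X_1,X_1] = 1 (diagonal).
  r[X_1,X_2] = -0.6333 / (2.9269 · 1.9408) = -0.6333 / 5.6805 = -0.1115
  r[X_2,X_2] = 1 (diagonal).

R is symmetric with unit diagonal. Assembling:

R = [[1, -0.1115],
 [-0.1115, 1]]


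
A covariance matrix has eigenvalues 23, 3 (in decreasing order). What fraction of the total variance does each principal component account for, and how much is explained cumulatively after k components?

Step 1 — total variance = trace(Sigma) = Σ λ_i = 23 + 3 = 26.

Step 2 — fraction explained by component i = λ_i / Σ λ:
  PC1: 23/26 = 0.8846
  PC2: 3/26 = 0.1154

Step 3 — cumulative fraction after k components = (λ_1 + ... + λ_k) / Σ λ:
  k = 1: 23/26 = 0.8846
  k = 2: (23 + 3)/26 = 26/26 = 1

Summary (fraction, with percent):

explained: PC1 0.8846 (88.46%), PC2 0.1154 (11.54%);  cumulative: 0.8846, 1


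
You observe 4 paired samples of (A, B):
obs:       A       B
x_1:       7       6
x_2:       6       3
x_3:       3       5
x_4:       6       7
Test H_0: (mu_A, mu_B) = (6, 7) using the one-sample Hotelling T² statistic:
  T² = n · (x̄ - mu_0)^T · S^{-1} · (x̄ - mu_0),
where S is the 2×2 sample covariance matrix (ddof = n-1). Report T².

Step 1 — sample mean vector:
  mean(A) = (7 + 6 + 3 + 6) / 4 = 22/4 = 5.5
  mean(B) = (6 + 3 + 5 + 7) / 4 = 21/4 = 5.25
  x̄ = (5.5, 5.25),  deviation x̄ - mu_0 = (5.5, 5.25) - (6, 7) = (-0.5, -1.75).

Step 2 — sample covariance matrix, S[i,j] = (1/(n-1)) · Σ_k (x_{k,i} - mean_i) · (x_{k,j} - mean_j), divisor n-1 = 3:
  S[A,A] = ((1.5)·(1.5) + (0.5)·(0.5) + (-2.5)·(-2.5) + (0.5)·(0.5)) / 3 = 9/3 = 3
  S[A,B] = ((1.5)·(0.75) + (0.5)·(-2.25) + (-2.5)·(-0.25) + (0.5)·(1.75)) / 3 = 1.5/3 = 0.5
  S[B,B] = ((0.75)·(0.75) + (-2.25)·(-2.25) + (-0.25)·(-0.25) + (1.75)·(1.75)) / 3 = 8.75/3 = 2.9167
  S = [[3, 0.5],
 [0.5, 2.9167]].

Step 3 — invert S. det(S) = 3·2.9167 - (0.5)² = 8.5.
  S^{-1} = (1/det) · [[d, -b], [-b, a]] = [[0.3431, -0.0588],
 [-0.0588, 0.3529]].

Step 4 — quadratic form (x̄ - mu_0)^T · S^{-1} · (x̄ - mu_0):
  S^{-1} · (x̄ - mu_0) = (-0.0686, -0.5882),
  (x̄ - mu_0)^T · [...] = (-0.5)·(-0.0686) + (-1.75)·(-0.5882) = 1.0637.

Step 5 — scale by n: T² = 4 · 1.0637 = 4.2549.

T² ≈ 4.2549


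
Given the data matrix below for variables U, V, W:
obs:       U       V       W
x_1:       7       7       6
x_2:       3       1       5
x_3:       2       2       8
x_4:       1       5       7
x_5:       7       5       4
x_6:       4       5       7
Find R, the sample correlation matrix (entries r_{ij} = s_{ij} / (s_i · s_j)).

Step 1 — column means:
  mean(U) = (7 + 3 + 2 + 1 + 7 + 4) / 6 = 24/6 = 4
  mean(V) = (7 + 1 + 2 + 5 + 5 + 5) / 6 = 25/6 = 4.1667
  mean(W) = (6 + 5 + 8 + 7 + 4 + 7) / 6 = 37/6 = 6.1667

Step 2 — sample variances and covariances s[i,j] = (1/(n-1)) · Σ_k (x_{k,i} - mean_i) · (x_{k,j} - mean_j), with n-1 = 5:
  s[U,U] = ((3)·(3) + (-1)·(-1) + (-2)·(-2) + (-3)·(-3) + (3)·(3) + (0)·(0)) / 5 = 32/5 = 6.4
  s[U,V] = ((3)·(2.8333) + (-1)·(-3.1667) + (-2)·(-2.1667) + (-3)·(0.8333) + (3)·(0.8333) + (0)·(0.8333)) / 5 = 16/5 = 3.2
  s[U,W] = ((3)·(-0.1667) + (-1)·(-1.1667) + (-2)·(1.8333) + (-3)·(0.8333) + (3)·(-2.1667) + (0)·(0.8333)) / 5 = -12/5 = -2.4
  s[V,V] = ((2.8333)·(2.8333) + (-3.1667)·(-3.1667) + (-2.1667)·(-2.1667) + (0.8333)·(0.8333) + (0.8333)·(0.8333) + (0.8333)·(0.8333)) / 5 = 24.8333/5 = 4.9667
  s[V,W] = ((2.8333)·(-0.1667) + (-3.1667)·(-1.1667) + (-2.1667)·(1.8333) + (0.8333)·(0.8333) + (0.8333)·(-2.1667) + (0.8333)·(0.8333)) / 5 = -1.1667/5 = -0.2333
  s[W,W] = ((-0.1667)·(-0.1667) + (-1.1667)·(-1.1667) + (1.8333)·(1.8333) + (0.8333)·(0.8333) + (-2.1667)·(-2.1667) + (0.8333)·(0.8333)) / 5 = 10.8333/5 = 2.1667
  Sample standard deviations s_i = √(s[i,i]):
  s(U) = √(6.4) = 2.5298
  s(V) = √(4.9667) = 2.2286
  s(W) = √(2.1667) = 1.472

Step 3 — r_{ij} = s_{ij} / (s_i · s_j):
  r[U,U] = 1 (diagonal).
  r[U,V] = 3.2 / (2.5298 · 2.2286) = 3.2 / 5.638 = 0.5676
  r[U,W] = -2.4 / (2.5298 · 1.472) = -2.4 / 3.7238 = -0.6445
  r[V,V] = 1 (diagonal).
  r[V,W] = -0.2333 / (2.2286 · 1.472) = -0.2333 / 3.2804 = -0.0711
  r[W,W] = 1 (diagonal).

R is symmetric with unit diagonal. Assembling:

R = [[1, 0.5676, -0.6445],
 [0.5676, 1, -0.0711],
 [-0.6445, -0.0711, 1]]


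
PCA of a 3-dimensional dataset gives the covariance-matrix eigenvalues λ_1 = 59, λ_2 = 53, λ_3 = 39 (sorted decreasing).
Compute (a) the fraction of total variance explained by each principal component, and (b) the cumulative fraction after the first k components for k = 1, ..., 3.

Step 1 — total variance = trace(Sigma) = Σ λ_i = 59 + 53 + 39 = 151.

Step 2 — fraction explained by component i = λ_i / Σ λ:
  PC1: 59/151 = 0.3907
  PC2: 53/151 = 0.351
  PC3: 39/151 = 0.2583

Step 3 — cumulative fraction after k components = (λ_1 + ... + λ_k) / Σ λ:
  k = 1: 59/151 = 0.3907
  k = 2: (59 + 53)/151 = 112/151 = 0.7417
  k = 3: (59 + 53 + 39)/151 = 151/151 = 1

Summary (fraction, with percent):

explained: PC1 0.3907 (39.07%), PC2 0.351 (35.1%), PC3 0.2583 (25.83%);  cumulative: 0.3907, 0.7417, 1


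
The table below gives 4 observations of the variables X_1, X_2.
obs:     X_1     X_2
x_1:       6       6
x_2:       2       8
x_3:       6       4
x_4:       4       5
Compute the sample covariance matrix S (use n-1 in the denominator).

Step 1 — column means:
  mean(X_1) = (6 + 2 + 6 + 4) / 4 = 18/4 = 4.5
  mean(X_2) = (6 + 8 + 4 + 5) / 4 = 23/4 = 5.75

Step 2 — sample covariance S[i,j] = (1/(n-1)) · Σ_k (x_{k,i} - mean_i) · (x_{k,j} - mean_j), with n-1 = 3.
  S[X_1,X_1] = ((1.5)·(1.5) + (-2.5)·(-2.5) + (1.5)·(1.5) + (-0.5)·(-0.5)) / 3 = 11/3 = 3.6667
  S[X_1,X_2] = ((1.5)·(0.25) + (-2.5)·(2.25) + (1.5)·(-1.75) + (-0.5)·(-0.75)) / 3 = -7.5/3 = -2.5
  S[X_2,X_2] = ((0.25)·(0.25) + (2.25)·(2.25) + (-1.75)·(-1.75) + (-0.75)·(-0.75)) / 3 = 8.75/3 = 2.9167

S is symmetric (S[j,i] = S[i,j]). Assembling:

S = [[3.6667, -2.5],
 [-2.5, 2.9167]]


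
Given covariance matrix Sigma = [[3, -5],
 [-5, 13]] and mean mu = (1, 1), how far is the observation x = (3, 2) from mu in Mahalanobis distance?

Step 1 — centre the observation: (x - mu) = (2, 1).

Step 2 — invert Sigma. det(Sigma) = 3·13 - (-5)² = 14.
  Sigma^{-1} = (1/det) · [[d, -b], [-b, a]] = [[0.9286, 0.3571],
 [0.3571, 0.2143]].

Step 3 — form the quadratic (x - mu)^T · Sigma^{-1} · (x - mu):
  Sigma^{-1} · (x - mu) = (2.2143, 0.9286).
  (x - mu)^T · [Sigma^{-1} · (x - mu)] = (2)·(2.2143) + (1)·(0.9286) = 5.3571.

Step 4 — take square root: d = √(5.3571) ≈ 2.3146.

d(x, mu) = √(5.3571) ≈ 2.3146


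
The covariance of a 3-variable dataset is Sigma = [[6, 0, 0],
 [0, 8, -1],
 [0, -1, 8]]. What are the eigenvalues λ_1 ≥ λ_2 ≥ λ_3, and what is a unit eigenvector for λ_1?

Step 1 — characteristic polynomial p(λ) = det(λI - Sigma) = λ³ - tr·λ² + c_1·λ - det, where tr = trace, c_1 = sum of the principal 2×2 minors, det = det(Sigma):
  tr = 6 + 8 + 8 = 22,
  c_1 = (6·8 - (0)²) + (6·8 - (0)²) + (8·8 - (-1)²) = 48 + 48 + 63 = 159,
  det = 6·(8·8 - (-1)²) - (0)·((0)·8 - (-1)·(0)) + (0)·((0)·(-1) - 8·(0)) = 6·(63) - (0)·(0) + (0)·(0) = 378.
  So p(λ) = λ³ - 22λ² + 159λ - 378.
Step 2 — look for an integer root (rational root theorem: any rational root is an integer divisor of 378). Testing λ = 6:
  p(6) = 216 - 792 + 954 - 378 = 0  ✓
  Dividing out (λ - 6): p(λ) = (λ - 6)(λ² - 16λ + 63).
Step 3 — remaining eigenvalues from the quadratic λ² - 16λ + 63 = 0:
  Δ = 16² - 4·63 = 256 - 252 = 4,  λ = (16 ± √4)/2 = (16 ± 2)/2 = 9 or 7.
  Sorted: λ_1 = 9,  λ_2 = 7,  λ_3 = 6  (check: sum = 22 = tr ✓).

Step 4 — unit eigenvector for λ_1 = 9: v spans the null space of (Sigma - λ_1 I), whose rows are
  r_1 = (-3, 0, 0),  r_2 = (0, -1, -1),  r_3 = (0, -1, -1).
  v is orthogonal to every row, so take v ∝ r_1 × r_2 = ((0)·(-1) - (0)·(-1), (0)·(0) - (-3)·(-1), (-3)·(-1) - (0)·(0)) = (0, -3, 3).
  Rescale (divide by 3; multiply by -1 so the first nonzero entry is positive): u = (0, 1, -1).
  ||u|| = √((0)² + (1)² + (-1)²) = √(2) ≈ 1.4142,  v_1 = u/||u|| ≈ (0, 0.7071, -0.7071) (||v_1|| = 1).

λ_1 = 9,  λ_2 = 7,  λ_3 = 6;  v_1 ≈ (0, 0.7071, -0.7071)


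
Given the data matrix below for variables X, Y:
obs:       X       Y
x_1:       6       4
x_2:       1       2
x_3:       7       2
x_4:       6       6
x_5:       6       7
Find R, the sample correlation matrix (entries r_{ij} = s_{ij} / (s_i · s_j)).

Step 1 — column means:
  mean(X) = (6 + 1 + 7 + 6 + 6) / 5 = 26/5 = 5.2
  mean(Y) = (4 + 2 + 2 + 6 + 7) / 5 = 21/5 = 4.2

Step 2 — sample variances and covariances s[i,j] = (1/(n-1)) · Σ_k (x_{k,i} - mean_i) · (x_{k,j} - mean_j), with n-1 = 4:
  s[X,X] = ((0.8)·(0.8) + (-4.2)·(-4.2) + (1.8)·(1.8) + (0.8)·(0.8) + (0.8)·(0.8)) / 4 = 22.8/4 = 5.7
  s[X,Y] = ((0.8)·(-0.2) + (-4.2)·(-2.2) + (1.8)·(-2.2) + (0.8)·(1.8) + (0.8)·(2.8)) / 4 = 8.8/4 = 2.2
  s[Y,Y] = ((-0.2)·(-0.2) + (-2.2)·(-2.2) + (-2.2)·(-2.2) + (1.8)·(1.8) + (2.8)·(2.8)) / 4 = 20.8/4 = 5.2
  Sample standard deviations s_i = √(s[i,i]):
  s(X) = √(5.7) = 2.3875
  s(Y) = √(5.2) = 2.2804

Step 3 — r_{ij} = s_{ij} / (s_i · s_j):
  r[X,X] = 1 (diagonal).
  r[X,Y] = 2.2 / (2.3875 · 2.2804) = 2.2 / 5.4443 = 0.4041
  r[Y,Y] = 1 (diagonal).

R is symmetric with unit diagonal. Assembling:

R = [[1, 0.4041],
 [0.4041, 1]]


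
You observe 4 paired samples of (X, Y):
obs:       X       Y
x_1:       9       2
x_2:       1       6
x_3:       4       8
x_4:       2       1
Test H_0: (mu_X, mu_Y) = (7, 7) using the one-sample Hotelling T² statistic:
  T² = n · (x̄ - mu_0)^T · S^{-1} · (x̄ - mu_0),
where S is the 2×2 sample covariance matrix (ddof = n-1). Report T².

Step 1 — sample mean vector:
  mean(X) = (9 + 1 + 4 + 2) / 4 = 16/4 = 4
  mean(Y) = (2 + 6 + 8 + 1) / 4 = 17/4 = 4.25
  x̄ = (4, 4.25),  deviation x̄ - mu_0 = (4, 4.25) - (7, 7) = (-3, -2.75).

Step 2 — sample covariance matrix, S[i,j] = (1/(n-1)) · Σ_k (x_{k,i} - mean_i) · (x_{k,j} - mean_j), divisor n-1 = 3:
  S[X,X] = ((5)·(5) + (-3)·(-3) + (0)·(0) + (-2)·(-2)) / 3 = 38/3 = 12.6667
  S[X,Y] = ((5)·(-2.25) + (-3)·(1.75) + (0)·(3.75) + (-2)·(-3.25)) / 3 = -10/3 = -3.3333
  S[Y,Y] = ((-2.25)·(-2.25) + (1.75)·(1.75) + (3.75)·(3.75) + (-3.25)·(-3.25)) / 3 = 32.75/3 = 10.9167
  S = [[12.6667, -3.3333],
 [-3.3333, 10.9167]].

Step 3 — invert S. det(S) = 12.6667·10.9167 - (-3.3333)² = 127.1667.
  S^{-1} = (1/det) · [[d, -b], [-b, a]] = [[0.0858, 0.0262],
 [0.0262, 0.0996]].

Step 4 — quadratic form (x̄ - mu_0)^T · S^{-1} · (x̄ - mu_0):
  S^{-1} · (x̄ - mu_0) = (-0.3296, -0.3526),
  (x̄ - mu_0)^T · [...] = (-3)·(-0.3296) + (-2.75)·(-0.3526) = 1.9584.

Step 5 — scale by n: T² = 4 · 1.9584 = 7.8336.

T² ≈ 7.8336


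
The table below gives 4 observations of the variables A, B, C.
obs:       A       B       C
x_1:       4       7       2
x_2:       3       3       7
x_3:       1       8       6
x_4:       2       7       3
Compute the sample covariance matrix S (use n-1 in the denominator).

Step 1 — column means:
  mean(A) = (4 + 3 + 1 + 2) / 4 = 10/4 = 2.5
  mean(B) = (7 + 3 + 8 + 7) / 4 = 25/4 = 6.25
  mean(C) = (2 + 7 + 6 + 3) / 4 = 18/4 = 4.5

Step 2 — sample covariance S[i,j] = (1/(n-1)) · Σ_k (x_{k,i} - mean_i) · (x_{k,j} - mean_j), with n-1 = 3.
  S[A,A] = ((1.5)·(1.5) + (0.5)·(0.5) + (-1.5)·(-1.5) + (-0.5)·(-0.5)) / 3 = 5/3 = 1.6667
  S[A,B] = ((1.5)·(0.75) + (0.5)·(-3.25) + (-1.5)·(1.75) + (-0.5)·(0.75)) / 3 = -3.5/3 = -1.1667
  S[A,C] = ((1.5)·(-2.5) + (0.5)·(2.5) + (-1.5)·(1.5) + (-0.5)·(-1.5)) / 3 = -4/3 = -1.3333
  S[B,B] = ((0.75)·(0.75) + (-3.25)·(-3.25) + (1.75)·(1.75) + (0.75)·(0.75)) / 3 = 14.75/3 = 4.9167
  S[B,C] = ((0.75)·(-2.5) + (-3.25)·(2.5) + (1.75)·(1.5) + (0.75)·(-1.5)) / 3 = -8.5/3 = -2.8333
  S[C,C] = ((-2.5)·(-2.5) + (2.5)·(2.5) + (1.5)·(1.5) + (-1.5)·(-1.5)) / 3 = 17/3 = 5.6667

S is symmetric (S[j,i] = S[i,j]). Assembling:

S = [[1.6667, -1.1667, -1.3333],
 [-1.1667, 4.9167, -2.8333],
 [-1.3333, -2.8333, 5.6667]]


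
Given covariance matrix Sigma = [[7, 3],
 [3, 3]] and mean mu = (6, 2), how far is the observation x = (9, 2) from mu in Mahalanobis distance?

Step 1 — centre the observation: (x - mu) = (3, 0).

Step 2 — invert Sigma. det(Sigma) = 7·3 - (3)² = 12.
  Sigma^{-1} = (1/det) · [[d, -b], [-b, a]] = [[0.25, -0.25],
 [-0.25, 0.5833]].

Step 3 — form the quadratic (x - mu)^T · Sigma^{-1} · (x - mu):
  Sigma^{-1} · (x - mu) = (0.75, -0.75).
  (x - mu)^T · [Sigma^{-1} · (x - mu)] = (3)·(0.75) + (0)·(-0.75) = 2.25.

Step 4 — take square root: d = √(2.25) ≈ 1.5.

d(x, mu) = √(2.25) ≈ 1.5


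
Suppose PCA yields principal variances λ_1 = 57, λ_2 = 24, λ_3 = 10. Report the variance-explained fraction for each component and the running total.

Step 1 — total variance = trace(Sigma) = Σ λ_i = 57 + 24 + 10 = 91.

Step 2 — fraction explained by component i = λ_i / Σ λ:
  PC1: 57/91 = 0.6264
  PC2: 24/91 = 0.2637
  PC3: 10/91 = 0.1099

Step 3 — cumulative fraction after k components = (λ_1 + ... + λ_k) / Σ λ:
  k = 1: 57/91 = 0.6264
  k = 2: (57 + 24)/91 = 81/91 = 0.8901
  k = 3: (57 + 24 + 10)/91 = 91/91 = 1

Summary (fraction, with percent):

explained: PC1 0.6264 (62.64%), PC2 0.2637 (26.37%), PC3 0.1099 (10.99%);  cumulative: 0.6264, 0.8901, 1


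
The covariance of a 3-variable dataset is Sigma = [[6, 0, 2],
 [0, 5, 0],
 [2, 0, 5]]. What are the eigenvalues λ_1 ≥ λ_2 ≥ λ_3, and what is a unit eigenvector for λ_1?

Step 1 — characteristic polynomial p(λ) = det(λI - Sigma) = λ³ - tr·λ² + c_1·λ - det, where tr = trace, c_1 = sum of the principal 2×2 minors, det = det(Sigma):
  tr = 6 + 5 + 5 = 16,
  c_1 = (6·5 - (0)²) + (6·5 - (2)²) + (5·5 - (0)²) = 30 + 26 + 25 = 81,
  det = 6·(5·5 - (0)²) - (0)·((0)·5 - (0)·(2)) + (2)·((0)·(0) - 5·(2)) = 6·(25) - (0)·(0) + (2)·(-10) = 130.
  So p(λ) = λ³ - 16λ² + 81λ - 130.
Step 2 — look for an integer root (rational root theorem: any rational root is an integer divisor of 130). Testing λ = 5:
  p(5) = 125 - 400 + 405 - 130 = 0  ✓
  Dividing out (λ - 5): p(λ) = (λ - 5)(λ² - 11λ + 26).
Step 3 — remaining eigenvalues from the quadratic λ² - 11λ + 26 = 0:
  Δ = 11² - 4·26 = 121 - 104 = 17,  λ = (11 ± √17)/2 = (11 ± 4.1231)/2 ≈ 7.5616 or 3.4384.
  Sorted: λ_1 = 7.5616,  λ_2 = 5,  λ_3 = 3.4384  (check: sum = 16 = tr ✓).

Step 4 — unit eigenvector for λ_1 ≈ 7.5616: v spans the null space of (Sigma - λ_1 I), whose rows are
  r_1 = (-1.5616, 0, 2),  r_2 = (0, -2.5616, 0),  r_3 = (2, 0, -2.5616).
  v is orthogonal to every row, so take v ∝ r_1 × r_2 = ((0)·(0) - (2)·(-2.5616), (2)·(0) - (-1.5616)·(0), (-1.5616)·(-2.5616) - (0)·(0)) ≈ (5.1231, 0, 4).
  Let u = (5.1231, 0, 4).
  ||u|| = √((5.1231)² + (0)² + (4)²) = √(42.2462) ≈ 6.4997,  v_1 = u/||u|| ≈ (0.7882, 0, 0.6154) (||v_1|| = 1).

λ_1 = 7.5616,  λ_2 = 5,  λ_3 = 3.4384;  v_1 ≈ (0.7882, 0, 0.6154)


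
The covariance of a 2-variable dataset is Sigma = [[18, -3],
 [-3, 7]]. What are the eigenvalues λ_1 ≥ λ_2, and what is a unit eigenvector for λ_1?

Step 1 — characteristic polynomial of 2×2 Sigma:
  det(Sigma - λI) = λ² - trace · λ + det = 0.
  trace = 18 + 7 = 25, det = 18·7 - (-3)² = 117.
Step 2 — discriminant:
  Δ = trace² - 4·det = 625 - 468 = 157.
Step 3 — eigenvalues:
  λ = (trace ± √Δ)/2 = (25 ± 12.53)/2,
  λ_1 = 18.765,  λ_2 = 6.235.

Step 4 — unit eigenvector for λ_1: solve (Sigma - λ_1 I)v = 0. First row:
  (18 - 18.765)·v_x + (-3)·v_y = 0, i.e. (-0.765)·v_x + (-3)·v_y = 0,
  so v ∝ (b, λ_1 - a) = (-3, 0.765); multiply by -1 so the first entry is positive: u = (3, -0.765).
  ||u|| = √((3)² + (-0.765)²) = √(9.5852) ≈ 3.096,
  v_1 = u/||u|| ≈ (0.969, -0.2471) (||v_1|| = 1).

λ_1 = 18.765,  λ_2 = 6.235;  v_1 ≈ (0.969, -0.2471)


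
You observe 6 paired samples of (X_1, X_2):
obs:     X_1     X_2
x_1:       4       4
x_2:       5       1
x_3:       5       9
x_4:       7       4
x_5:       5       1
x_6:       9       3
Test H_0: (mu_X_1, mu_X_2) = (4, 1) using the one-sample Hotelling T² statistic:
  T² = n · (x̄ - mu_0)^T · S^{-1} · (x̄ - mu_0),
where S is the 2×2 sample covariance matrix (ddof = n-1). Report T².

Step 1 — sample mean vector:
  mean(X_1) = (4 + 5 + 5 + 7 + 5 + 9) / 6 = 35/6 = 5.8333
  mean(X_2) = (4 + 1 + 9 + 4 + 1 + 3) / 6 = 22/6 = 3.6667
  x̄ = (5.8333, 3.6667),  deviation x̄ - mu_0 = (5.8333, 3.6667) - (4, 1) = (1.8333, 2.6667).

Step 2 — sample covariance matrix, S[i,j] = (1/(n-1)) · Σ_k (x_{k,i} - mean_i) · (x_{k,j} - mean_j), divisor n-1 = 5:
  S[X_1,X_1] = ((-1.8333)·(-1.8333) + (-0.8333)·(-0.8333) + (-0.8333)·(-0.8333) + (1.1667)·(1.1667) + (-0.8333)·(-0.8333) + (3.1667)·(3.1667)) / 5 = 16.8333/5 = 3.3667
  S[X_1,X_2] = ((-1.8333)·(0.3333) + (-0.8333)·(-2.6667) + (-0.8333)·(5.3333) + (1.1667)·(0.3333) + (-0.8333)·(-2.6667) + (3.1667)·(-0.6667)) / 5 = -2.3333/5 = -0.4667
  S[X_2,X_2] = ((0.3333)·(0.3333) + (-2.6667)·(-2.6667) + (5.3333)·(5.3333) + (0.3333)·(0.3333) + (-2.6667)·(-2.6667) + (-0.6667)·(-0.6667)) / 5 = 43.3333/5 = 8.6667
  S = [[3.3667, -0.4667],
 [-0.4667, 8.6667]].

Step 3 — invert S. det(S) = 3.3667·8.6667 - (-0.4667)² = 28.96.
  S^{-1} = (1/det) · [[d, -b], [-b, a]] = [[0.2993, 0.0161],
 [0.0161, 0.1163]].

Step 4 — quadratic form (x̄ - mu_0)^T · S^{-1} · (x̄ - mu_0):
  S^{-1} · (x̄ - mu_0) = (0.5916, 0.3395),
  (x̄ - mu_0)^T · [...] = (1.8333)·(0.5916) + (2.6667)·(0.3395) = 1.9901.

Step 5 — scale by n: T² = 6 · 1.9901 = 11.9406.

T² ≈ 11.9406


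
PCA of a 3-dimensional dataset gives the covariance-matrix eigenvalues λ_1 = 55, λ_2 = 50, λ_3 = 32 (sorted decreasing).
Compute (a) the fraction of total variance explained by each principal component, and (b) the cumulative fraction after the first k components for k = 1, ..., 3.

Step 1 — total variance = trace(Sigma) = Σ λ_i = 55 + 50 + 32 = 137.

Step 2 — fraction explained by component i = λ_i / Σ λ:
  PC1: 55/137 = 0.4015
  PC2: 50/137 = 0.365
  PC3: 32/137 = 0.2336

Step 3 — cumulative fraction after k components = (λ_1 + ... + λ_k) / Σ λ:
  k = 1: 55/137 = 0.4015
  k = 2: (55 + 50)/137 = 105/137 = 0.7664
  k = 3: (55 + 50 + 32)/137 = 137/137 = 1

Summary (fraction, with percent):

explained: PC1 0.4015 (40.15%), PC2 0.365 (36.5%), PC3 0.2336 (23.36%);  cumulative: 0.4015, 0.7664, 1


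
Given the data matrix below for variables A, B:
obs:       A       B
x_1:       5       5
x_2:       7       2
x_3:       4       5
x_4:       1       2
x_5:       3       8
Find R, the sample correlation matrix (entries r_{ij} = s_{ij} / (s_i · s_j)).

Step 1 — column means:
  mean(A) = (5 + 7 + 4 + 1 + 3) / 5 = 20/5 = 4
  mean(B) = (5 + 2 + 5 + 2 + 8) / 5 = 22/5 = 4.4

Step 2 — sample variances and covariances s[i,j] = (1/(n-1)) · Σ_k (x_{k,i} - mean_i) · (x_{k,j} - mean_j), with n-1 = 4:
  s[A,A] = ((1)·(1) + (3)·(3) + (0)·(0) + (-3)·(-3) + (-1)·(-1)) / 4 = 20/4 = 5
  s[A,B] = ((1)·(0.6) + (3)·(-2.4) + (0)·(0.6) + (-3)·(-2.4) + (-1)·(3.6)) / 4 = -3/4 = -0.75
  s[B,B] = ((0.6)·(0.6) + (-2.4)·(-2.4) + (0.6)·(0.6) + (-2.4)·(-2.4) + (3.6)·(3.6)) / 4 = 25.2/4 = 6.3
  Sample standard deviations s_i = √(s[i,i]):
  s(A) = √(5) = 2.2361
  s(B) = √(6.3) = 2.51

Step 3 — r_{ij} = s_{ij} / (s_i · s_j):
  r[A,A] = 1 (diagonal).
  r[A,B] = -0.75 / (2.2361 · 2.51) = -0.75 / 5.6125 = -0.1336
  r[B,B] = 1 (diagonal).

R is symmetric with unit diagonal. Assembling:

R = [[1, -0.1336],
 [-0.1336, 1]]


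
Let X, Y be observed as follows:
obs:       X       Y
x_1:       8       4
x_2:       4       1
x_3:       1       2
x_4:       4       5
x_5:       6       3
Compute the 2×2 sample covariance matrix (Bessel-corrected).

Step 1 — column means:
  mean(X) = (8 + 4 + 1 + 4 + 6) / 5 = 23/5 = 4.6
  mean(Y) = (4 + 1 + 2 + 5 + 3) / 5 = 15/5 = 3

Step 2 — sample covariance S[i,j] = (1/(n-1)) · Σ_k (x_{k,i} - mean_i) · (x_{k,j} - mean_j), with n-1 = 4.
  S[X,X] = ((3.4)·(3.4) + (-0.6)·(-0.6) + (-3.6)·(-3.6) + (-0.6)·(-0.6) + (1.4)·(1.4)) / 4 = 27.2/4 = 6.8
  S[X,Y] = ((3.4)·(1) + (-0.6)·(-2) + (-3.6)·(-1) + (-0.6)·(2) + (1.4)·(0)) / 4 = 7/4 = 1.75
  S[Y,Y] = ((1)·(1) + (-2)·(-2) + (-1)·(-1) + (2)·(2) + (0)·(0)) / 4 = 10/4 = 2.5

S is symmetric (S[j,i] = S[i,j]). Assembling:

S = [[6.8, 1.75],
 [1.75, 2.5]]


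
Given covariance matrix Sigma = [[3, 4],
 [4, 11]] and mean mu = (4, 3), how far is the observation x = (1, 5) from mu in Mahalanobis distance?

Step 1 — centre the observation: (x - mu) = (-3, 2).

Step 2 — invert Sigma. det(Sigma) = 3·11 - (4)² = 17.
  Sigma^{-1} = (1/det) · [[d, -b], [-b, a]] = [[0.6471, -0.2353],
 [-0.2353, 0.1765]].

Step 3 — form the quadratic (x - mu)^T · Sigma^{-1} · (x - mu):
  Sigma^{-1} · (x - mu) = (-2.4118, 1.0588).
  (x - mu)^T · [Sigma^{-1} · (x - mu)] = (-3)·(-2.4118) + (2)·(1.0588) = 9.3529.

Step 4 — take square root: d = √(9.3529) ≈ 3.0583.

d(x, mu) = √(9.3529) ≈ 3.0583


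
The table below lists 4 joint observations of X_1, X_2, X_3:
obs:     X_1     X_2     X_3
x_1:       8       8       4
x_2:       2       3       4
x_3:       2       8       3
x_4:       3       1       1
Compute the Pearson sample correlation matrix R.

Step 1 — column means:
  mean(X_1) = (8 + 2 + 2 + 3) / 4 = 15/4 = 3.75
  mean(X_2) = (8 + 3 + 8 + 1) / 4 = 20/4 = 5
  mean(X_3) = (4 + 4 + 3 + 1) / 4 = 12/4 = 3

Step 2 — sample variances and covariances s[i,j] = (1/(n-1)) · Σ_k (x_{k,i} - mean_i) · (x_{k,j} - mean_j), with n-1 = 3:
  s[X_1,X_1] = ((4.25)·(4.25) + (-1.75)·(-1.75) + (-1.75)·(-1.75) + (-0.75)·(-0.75)) / 3 = 24.75/3 = 8.25
  s[X_1,X_2] = ((4.25)·(3) + (-1.75)·(-2) + (-1.75)·(3) + (-0.75)·(-4)) / 3 = 14/3 = 4.6667
  s[X_1,X_3] = ((4.25)·(1) + (-1.75)·(1) + (-1.75)·(0) + (-0.75)·(-2)) / 3 = 4/3 = 1.3333
  s[X_2,X_2] = ((3)·(3) + (-2)·(-2) + (3)·(3) + (-4)·(-4)) / 3 = 38/3 = 12.6667
  s[X_2,X_3] = ((3)·(1) + (-2)·(1) + (3)·(0) + (-4)·(-2)) / 3 = 9/3 = 3
  s[X_3,X_3] = ((1)·(1) + (1)·(1) + (0)·(0) + (-2)·(-2)) / 3 = 6/3 = 2
  Sample standard deviations s_i = √(s[i,i]):
  s(X_1) = √(8.25) = 2.8723
  s(X_2) = √(12.6667) = 3.559
  s(X_3) = √(2) = 1.4142

Step 3 — r_{ij} = s_{ij} / (s_i · s_j):
  r[X_1,X_1] = 1 (diagonal).
  r[X_1,X_2] = 4.6667 / (2.8723 · 3.559) = 4.6667 / 10.2225 = 0.4565
  r[X_1,X_3] = 1.3333 / (2.8723 · 1.4142) = 1.3333 / 4.062 = 0.3282
  r[X_2,X_2] = 1 (diagonal).
  r[X_2,X_3] = 3 / (3.559 · 1.4142) = 3 / 5.0332 = 0.596
  r[X_3,X_3] = 1 (diagonal).

R is symmetric with unit diagonal. Assembling:

R = [[1, 0.4565, 0.3282],
 [0.4565, 1, 0.596],
 [0.3282, 0.596, 1]]


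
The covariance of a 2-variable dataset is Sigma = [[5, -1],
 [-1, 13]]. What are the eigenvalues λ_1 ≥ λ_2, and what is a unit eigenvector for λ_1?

Step 1 — characteristic polynomial of 2×2 Sigma:
  det(Sigma - λI) = λ² - trace · λ + det = 0.
  trace = 5 + 13 = 18, det = 5·13 - (-1)² = 64.
Step 2 — discriminant:
  Δ = trace² - 4·det = 324 - 256 = 68.
Step 3 — eigenvalues:
  λ = (trace ± √Δ)/2 = (18 ± 8.2462)/2,
  λ_1 = 13.1231,  λ_2 = 4.8769.

Step 4 — unit eigenvector for λ_1: solve (Sigma - λ_1 I)v = 0. First row:
  (5 - 13.1231)·v_x + (-1)·v_y = 0, i.e. (-8.1231)·v_x + (-1)·v_y = 0,
  so v ∝ (b, λ_1 - a) = (-1, 8.1231); multiply by -1 so the first entry is positive: u = (1, -8.1231).
  ||u|| = √((1)² + (-8.1231)²) = √(66.9848) ≈ 8.1844,
  v_1 = u/||u|| ≈ (0.1222, -0.9925) (||v_1|| = 1).

λ_1 = 13.1231,  λ_2 = 4.8769;  v_1 ≈ (0.1222, -0.9925)


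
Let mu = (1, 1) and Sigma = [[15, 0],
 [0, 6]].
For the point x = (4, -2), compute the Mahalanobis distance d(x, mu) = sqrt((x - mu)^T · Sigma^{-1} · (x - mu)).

Step 1 — centre the observation: (x - mu) = (3, -3).

Step 2 — invert Sigma. det(Sigma) = 15·6 - (0)² = 90.
  Sigma^{-1} = (1/det) · [[d, -b], [-b, a]] = [[0.0667, 0],
 [0, 0.1667]].

Step 3 — form the quadratic (x - mu)^T · Sigma^{-1} · (x - mu):
  Sigma^{-1} · (x - mu) = (0.2, -0.5).
  (x - mu)^T · [Sigma^{-1} · (x - mu)] = (3)·(0.2) + (-3)·(-0.5) = 2.1.

Step 4 — take square root: d = √(2.1) ≈ 1.4491.

d(x, mu) = √(2.1) ≈ 1.4491


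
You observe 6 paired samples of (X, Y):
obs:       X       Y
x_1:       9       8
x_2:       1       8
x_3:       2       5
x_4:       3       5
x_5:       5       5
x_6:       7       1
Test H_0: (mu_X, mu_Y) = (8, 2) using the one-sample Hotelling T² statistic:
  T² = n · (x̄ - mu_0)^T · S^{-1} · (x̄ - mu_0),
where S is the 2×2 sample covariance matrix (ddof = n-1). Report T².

Step 1 — sample mean vector:
  mean(X) = (9 + 1 + 2 + 3 + 5 + 7) / 6 = 27/6 = 4.5
  mean(Y) = (8 + 8 + 5 + 5 + 5 + 1) / 6 = 32/6 = 5.3333
  x̄ = (4.5, 5.3333),  deviation x̄ - mu_0 = (4.5, 5.3333) - (8, 2) = (-3.5, 3.3333).

Step 2 — sample covariance matrix, S[i,j] = (1/(n-1)) · Σ_k (x_{k,i} - mean_i) · (x_{k,j} - mean_j), divisor n-1 = 5:
  S[X,X] = ((4.5)·(4.5) + (-3.5)·(-3.5) + (-2.5)·(-2.5) + (-1.5)·(-1.5) + (0.5)·(0.5) + (2.5)·(2.5)) / 5 = 47.5/5 = 9.5
  S[X,Y] = ((4.5)·(2.6667) + (-3.5)·(2.6667) + (-2.5)·(-0.3333) + (-1.5)·(-0.3333) + (0.5)·(-0.3333) + (2.5)·(-4.3333)) / 5 = -7/5 = -1.4
  S[Y,Y] = ((2.6667)·(2.6667) + (2.6667)·(2.6667) + (-0.3333)·(-0.3333) + (-0.3333)·(-0.3333) + (-0.3333)·(-0.3333) + (-4.3333)·(-4.3333)) / 5 = 33.3333/5 = 6.6667
  S = [[9.5, -1.4],
 [-1.4, 6.6667]].

Step 3 — invert S. det(S) = 9.5·6.6667 - (-1.4)² = 61.3733.
  S^{-1} = (1/det) · [[d, -b], [-b, a]] = [[0.1086, 0.0228],
 [0.0228, 0.1548]].

Step 4 — quadratic form (x̄ - mu_0)^T · S^{-1} · (x̄ - mu_0):
  S^{-1} · (x̄ - mu_0) = (-0.3041, 0.4361),
  (x̄ - mu_0)^T · [...] = (-3.5)·(-0.3041) + (3.3333)·(0.4361) = 2.5183.

Step 5 — scale by n: T² = 6 · 2.5183 = 15.1097.

T² ≈ 15.1097


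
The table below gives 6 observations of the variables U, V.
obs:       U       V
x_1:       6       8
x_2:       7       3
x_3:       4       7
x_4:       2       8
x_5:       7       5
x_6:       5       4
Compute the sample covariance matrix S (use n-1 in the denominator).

Step 1 — column means:
  mean(U) = (6 + 7 + 4 + 2 + 7 + 5) / 6 = 31/6 = 5.1667
  mean(V) = (8 + 3 + 7 + 8 + 5 + 4) / 6 = 35/6 = 5.8333

Step 2 — sample covariance S[i,j] = (1/(n-1)) · Σ_k (x_{k,i} - mean_i) · (x_{k,j} - mean_j), with n-1 = 5.
  S[U,U] = ((0.8333)·(0.8333) + (1.8333)·(1.8333) + (-1.1667)·(-1.1667) + (-3.1667)·(-3.1667) + (1.8333)·(1.8333) + (-0.1667)·(-0.1667)) / 5 = 18.8333/5 = 3.7667
  S[U,V] = ((0.8333)·(2.1667) + (1.8333)·(-2.8333) + (-1.1667)·(1.1667) + (-3.1667)·(2.1667) + (1.8333)·(-0.8333) + (-0.1667)·(-1.8333)) / 5 = -12.8333/5 = -2.5667
  S[V,V] = ((2.1667)·(2.1667) + (-2.8333)·(-2.8333) + (1.1667)·(1.1667) + (2.1667)·(2.1667) + (-0.8333)·(-0.8333) + (-1.8333)·(-1.8333)) / 5 = 22.8333/5 = 4.5667

S is symmetric (S[j,i] = S[i,j]). Assembling:

S = [[3.7667, -2.5667],
 [-2.5667, 4.5667]]
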